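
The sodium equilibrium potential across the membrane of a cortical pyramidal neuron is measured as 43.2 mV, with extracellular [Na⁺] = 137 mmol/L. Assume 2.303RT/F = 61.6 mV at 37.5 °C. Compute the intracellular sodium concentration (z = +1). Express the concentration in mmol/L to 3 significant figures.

27.3 mmol/L

Nernst: E = (61.6/1) · log₁₀([out]/[in]), so log₁₀([out]/[in]) = 43.2 × 1 / 61.6 = 0.7013.
[out]/[in] = 10^(0.7013) = 5.027.
[in] = 137 / 5.027 = 27.25 mmol/L.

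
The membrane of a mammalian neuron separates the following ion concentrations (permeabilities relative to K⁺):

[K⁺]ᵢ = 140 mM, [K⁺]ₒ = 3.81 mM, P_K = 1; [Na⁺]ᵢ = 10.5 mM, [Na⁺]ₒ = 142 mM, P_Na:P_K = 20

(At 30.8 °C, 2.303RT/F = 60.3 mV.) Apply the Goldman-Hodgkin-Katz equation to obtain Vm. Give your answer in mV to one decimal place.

54.9 mV

Vm = 60.3 · log₁₀[(Σ P·[cation]ₒ + Σ P·[anion]ᵢ) / (Σ P·[cation]ᵢ + Σ P·[anion]ₒ)]
Numerator = 1×3.81 + 20×142 = 2844
Denominator = 1×140 + 20×10.5 = 350
Vm = 60.3 · log₁₀(8.1252) = 60.3 × (0.9098) = 54.86 mV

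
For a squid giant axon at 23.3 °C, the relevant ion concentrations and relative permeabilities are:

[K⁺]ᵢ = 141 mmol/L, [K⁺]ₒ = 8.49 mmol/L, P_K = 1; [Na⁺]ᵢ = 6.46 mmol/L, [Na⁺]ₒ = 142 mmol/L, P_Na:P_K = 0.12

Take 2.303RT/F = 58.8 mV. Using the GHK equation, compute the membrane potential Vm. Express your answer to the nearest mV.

Vm = 58.8 · log₁₀[(Σ P·[cation]ₒ + Σ P·[anion]ᵢ) / (Σ P·[cation]ᵢ + Σ P·[anion]ₒ)]
Numerator = 1×8.49 + 0.12×142 = 25.53
Denominator = 1×141 + 0.12×6.46 = 141.8
Vm = 58.8 · log₁₀(0.18007) = 58.8 × (-0.7445) = -43.78 mV

-44 mV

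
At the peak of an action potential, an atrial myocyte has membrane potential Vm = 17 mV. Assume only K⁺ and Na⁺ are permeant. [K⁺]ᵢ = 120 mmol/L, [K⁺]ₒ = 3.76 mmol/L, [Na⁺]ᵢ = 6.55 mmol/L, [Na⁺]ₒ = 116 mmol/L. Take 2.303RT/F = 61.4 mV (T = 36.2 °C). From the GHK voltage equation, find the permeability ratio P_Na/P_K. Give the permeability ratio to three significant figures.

2.15

Let α = P_Na/P_K. GHK: Vm = 61.4·log₁₀[(Kₒ + α·Naₒ)/(Kᵢ + α·Naᵢ)].
10^(Vm/61.4) = 10^(17.0/61.4) = 1.8918
So 1.8918·(Kᵢ + α·Naᵢ) = Kₒ + α·Naₒ → α = (1.8918·120.0 − 3.76) / (116.0 − 1.8918·6.55)
α = (227 − 3.76) / (116.0 − 12.39) = 223.3/103.6 = 2.155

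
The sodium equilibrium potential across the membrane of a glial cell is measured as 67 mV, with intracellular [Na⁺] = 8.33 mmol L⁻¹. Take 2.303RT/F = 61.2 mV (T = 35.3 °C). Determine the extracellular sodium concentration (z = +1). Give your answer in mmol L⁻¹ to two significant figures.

Nernst: E = (61.2/1) · log₁₀([out]/[in]), so log₁₀([out]/[in]) = 67.0 × 1 / 61.2 = 1.0948.
[out]/[in] = 10^(1.0948) = 12.44.
[out] = 12.44 × 8.33 = 103.6 mmol L⁻¹.

100 mmol L⁻¹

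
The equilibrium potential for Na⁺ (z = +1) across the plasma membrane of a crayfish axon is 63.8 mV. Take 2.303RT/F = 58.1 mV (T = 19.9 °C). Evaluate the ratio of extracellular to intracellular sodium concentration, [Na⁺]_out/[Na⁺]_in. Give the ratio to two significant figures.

13

log₁₀([out]/[in]) = E·z/(58.1) = 63.8 × 1 / 58.1 = 1.0981
[out]/[in] = 10^(1.0981) = 12.53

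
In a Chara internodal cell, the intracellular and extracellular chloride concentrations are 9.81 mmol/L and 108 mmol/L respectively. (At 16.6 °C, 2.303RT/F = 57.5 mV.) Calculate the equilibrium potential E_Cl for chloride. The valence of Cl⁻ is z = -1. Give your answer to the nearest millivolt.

-60 mV

E = (57.5/z) · log₁₀([Cl⁻]_out/[Cl⁻]_in) with z = -1.
For an anion, dividing by z = -1 reverses the sign.
= (57.5/-1) · log₁₀(108/9.81) = -57.50 · log₁₀(11.01)
= -57.50 · (1.0418) = -59.90 mV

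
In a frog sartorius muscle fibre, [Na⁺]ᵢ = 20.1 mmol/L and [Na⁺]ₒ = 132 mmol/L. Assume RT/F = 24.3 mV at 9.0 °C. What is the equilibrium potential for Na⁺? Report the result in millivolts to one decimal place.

45.7 mV

E = (24.3/z) · ln([Na⁺]_out/[Na⁺]_in) with z = +1.
= (24.3/1) · ln(132/20.1) = 24.30 · ln(6.567)
= 24.30 · (1.8821) = 45.73 mV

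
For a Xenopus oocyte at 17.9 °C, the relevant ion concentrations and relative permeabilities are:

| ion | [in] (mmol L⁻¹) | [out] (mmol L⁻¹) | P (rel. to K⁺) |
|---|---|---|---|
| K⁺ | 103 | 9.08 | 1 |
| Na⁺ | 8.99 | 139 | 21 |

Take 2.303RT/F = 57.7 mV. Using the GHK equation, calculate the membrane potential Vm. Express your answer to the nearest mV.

Vm = 57.7 · log₁₀[(Σ P·[cation]ₒ + Σ P·[anion]ᵢ) / (Σ P·[cation]ᵢ + Σ P·[anion]ₒ)]
Numerator = 1×9.08 + 21×139 = 2928
Denominator = 1×103 + 21×8.99 = 291.8
Vm = 57.7 · log₁₀(10.035) = 57.7 × (1.0015) = 57.79 mV

58 mV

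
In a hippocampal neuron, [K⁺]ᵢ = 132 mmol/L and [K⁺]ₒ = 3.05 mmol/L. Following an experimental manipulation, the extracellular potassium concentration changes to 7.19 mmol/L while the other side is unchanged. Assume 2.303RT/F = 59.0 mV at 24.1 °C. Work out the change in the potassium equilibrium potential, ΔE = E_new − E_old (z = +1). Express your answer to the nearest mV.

E_old = (59.0/1)·log₁₀(3.05/132) = -96.54 mV
E_new = (59.0/1)·log₁₀(7.19/132) = -74.57 mV
ΔE = -74.57 − (-96.54) = 21.97 mV

22 mV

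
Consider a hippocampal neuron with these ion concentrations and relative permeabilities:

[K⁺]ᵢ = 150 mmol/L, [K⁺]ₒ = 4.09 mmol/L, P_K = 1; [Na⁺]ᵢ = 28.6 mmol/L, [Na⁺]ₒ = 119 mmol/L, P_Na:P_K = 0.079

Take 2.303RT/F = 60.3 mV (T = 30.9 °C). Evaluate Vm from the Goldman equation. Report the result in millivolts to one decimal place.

-63.5 mV

Vm = 60.3 · log₁₀[(Σ P·[cation]ₒ + Σ P·[anion]ᵢ) / (Σ P·[cation]ᵢ + Σ P·[anion]ₒ)]
Numerator = 1×4.09 + 0.079×119 = 13.49
Denominator = 1×150 + 0.079×28.6 = 152.3
Vm = 60.3 · log₁₀(0.088605) = 60.3 × (-1.0525) = -63.47 mV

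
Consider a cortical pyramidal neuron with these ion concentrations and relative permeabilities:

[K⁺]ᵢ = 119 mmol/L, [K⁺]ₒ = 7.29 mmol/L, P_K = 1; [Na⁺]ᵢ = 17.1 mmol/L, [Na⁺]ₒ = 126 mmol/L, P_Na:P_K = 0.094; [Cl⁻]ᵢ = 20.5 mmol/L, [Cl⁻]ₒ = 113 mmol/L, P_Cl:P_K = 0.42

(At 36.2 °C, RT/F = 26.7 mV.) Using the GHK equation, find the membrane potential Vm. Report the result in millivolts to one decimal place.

-48.1 mV

Vm = 26.7 · ln[(Σ P·[cation]ₒ + Σ P·[anion]ᵢ) / (Σ P·[cation]ᵢ + Σ P·[anion]ₒ)]
Numerator = 1×7.29 + 0.094×126 + 0.42×20.5 = 27.74
Denominator = 1×119 + 0.094×17.1 + 0.42×113 = 168.1
Vm = 26.7 · ln(0.16508) = 26.7 × (-1.8013) = -48.10 mV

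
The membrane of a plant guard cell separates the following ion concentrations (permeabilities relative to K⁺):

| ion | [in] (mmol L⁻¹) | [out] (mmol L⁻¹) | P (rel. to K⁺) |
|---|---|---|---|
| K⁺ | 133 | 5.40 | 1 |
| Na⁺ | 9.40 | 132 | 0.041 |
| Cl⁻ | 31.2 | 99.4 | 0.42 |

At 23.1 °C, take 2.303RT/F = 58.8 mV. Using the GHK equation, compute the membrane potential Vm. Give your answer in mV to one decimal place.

-50.8 mV

Vm = 58.8 · log₁₀[(Σ P·[cation]ₒ + Σ P·[anion]ᵢ) / (Σ P·[cation]ᵢ + Σ P·[anion]ₒ)]
Numerator = 1×5.40 + 0.041×132 + 0.42×31.2 = 23.92
Denominator = 1×133 + 0.041×9.40 + 0.42×99.4 = 175.1
Vm = 58.8 · log₁₀(0.13656) = 58.8 × (-0.8647) = -50.84 mV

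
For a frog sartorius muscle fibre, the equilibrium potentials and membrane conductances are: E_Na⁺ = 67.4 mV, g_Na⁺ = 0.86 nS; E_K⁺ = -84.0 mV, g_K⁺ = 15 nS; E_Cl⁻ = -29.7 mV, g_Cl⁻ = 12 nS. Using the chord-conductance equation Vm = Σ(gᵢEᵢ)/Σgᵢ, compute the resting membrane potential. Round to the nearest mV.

-56 mV

Σ gᵢEᵢ = 0.86·(67.4) + 15·(-84.0) + 12·(-29.7) = -1558.44
Σ gᵢ = 0.86 + 15 + 12 = 27.86
Vm = -1558.44 / 27.86 = -55.94 mV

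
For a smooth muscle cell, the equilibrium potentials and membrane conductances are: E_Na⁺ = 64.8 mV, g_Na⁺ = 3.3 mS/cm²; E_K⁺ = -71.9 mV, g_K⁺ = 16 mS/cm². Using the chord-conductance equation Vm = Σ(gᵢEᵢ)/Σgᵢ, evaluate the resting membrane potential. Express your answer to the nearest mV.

-49 mV

Σ gᵢEᵢ = 3.3·(64.8) + 16·(-71.9) = -936.56
Σ gᵢ = 3.3 + 16 = 19.3
Vm = -936.56 / 19.3 = -48.53 mV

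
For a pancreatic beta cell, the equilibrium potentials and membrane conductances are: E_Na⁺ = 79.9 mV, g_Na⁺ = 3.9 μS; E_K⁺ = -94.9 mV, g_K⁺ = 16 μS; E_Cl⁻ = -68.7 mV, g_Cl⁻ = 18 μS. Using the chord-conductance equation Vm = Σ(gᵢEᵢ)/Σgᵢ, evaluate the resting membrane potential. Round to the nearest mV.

-64 mV

Σ gᵢEᵢ = 3.9·(79.9) + 16·(-94.9) + 18·(-68.7) = -2443.39
Σ gᵢ = 3.9 + 16 + 18 = 37.9
Vm = -2443.39 / 37.9 = -64.47 mV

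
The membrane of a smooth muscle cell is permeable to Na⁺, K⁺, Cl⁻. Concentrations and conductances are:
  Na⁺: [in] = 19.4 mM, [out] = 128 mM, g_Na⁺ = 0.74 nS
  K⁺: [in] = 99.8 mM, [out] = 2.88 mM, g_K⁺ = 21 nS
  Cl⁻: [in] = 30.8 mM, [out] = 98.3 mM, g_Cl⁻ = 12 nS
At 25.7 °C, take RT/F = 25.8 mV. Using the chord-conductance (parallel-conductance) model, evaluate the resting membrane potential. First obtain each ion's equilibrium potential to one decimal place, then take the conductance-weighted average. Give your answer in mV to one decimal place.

-66.5 mV

E_Na⁺ = (25.8/1)·ln(128/19.4) = 48.7 mV
E_K⁺ = (25.8/1)·ln(2.88/99.8) = -91.5 mV
E_Cl⁻ = (25.8/-1)·ln(98.3/30.8) = -29.9 mV
Vm = (Σ gᵢEᵢ)/(Σ gᵢ) = (0.74·48.7 + 21·-91.5 + 12·-29.9) / (0.74 + 21 + 12)
= -2244.26 / 33.74 = -66.52 mV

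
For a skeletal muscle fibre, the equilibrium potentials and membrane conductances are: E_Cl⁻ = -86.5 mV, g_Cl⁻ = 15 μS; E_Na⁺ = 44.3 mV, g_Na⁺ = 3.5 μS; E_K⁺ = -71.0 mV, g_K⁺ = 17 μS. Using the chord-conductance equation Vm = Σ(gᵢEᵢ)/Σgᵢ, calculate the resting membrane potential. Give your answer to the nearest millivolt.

-66 mV

Σ gᵢEᵢ = 15·(-86.5) + 3.5·(44.3) + 17·(-71.0) = -2349.45
Σ gᵢ = 15 + 3.5 + 17 = 35.5
Vm = -2349.45 / 35.5 = -66.18 mV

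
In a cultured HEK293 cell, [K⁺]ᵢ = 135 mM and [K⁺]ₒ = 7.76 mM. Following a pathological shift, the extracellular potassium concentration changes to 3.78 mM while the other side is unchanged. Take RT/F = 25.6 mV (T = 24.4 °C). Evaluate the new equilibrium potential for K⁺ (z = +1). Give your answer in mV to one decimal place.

After the shift: [K⁺]_out = 3.78, [K⁺]_in = 135 mM.
E_new = (25.6/1)·ln(3.78/135) = 25.60 · (-3.5756) = -91.53 mV

-91.5 mV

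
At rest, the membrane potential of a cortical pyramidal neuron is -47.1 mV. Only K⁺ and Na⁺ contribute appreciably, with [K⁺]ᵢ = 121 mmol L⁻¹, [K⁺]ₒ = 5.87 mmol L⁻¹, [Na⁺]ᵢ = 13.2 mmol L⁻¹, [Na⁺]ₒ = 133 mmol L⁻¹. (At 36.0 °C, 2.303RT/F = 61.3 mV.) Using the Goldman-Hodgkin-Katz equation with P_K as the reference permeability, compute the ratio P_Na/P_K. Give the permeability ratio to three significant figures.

0.113

Let α = P_Na/P_K. GHK: Vm = 61.3·log₁₀[(Kₒ + α·Naₒ)/(Kᵢ + α·Naᵢ)].
10^(Vm/61.3) = 10^(-47.1/61.3) = 0.17047
So 0.17047·(Kᵢ + α·Naᵢ) = Kₒ + α·Naₒ → α = (0.17047·121.0 − 5.87) / (133.0 − 0.17047·13.2)
α = (20.63 − 5.87) / (133.0 − 2.25) = 14.76/130.7 = 0.1129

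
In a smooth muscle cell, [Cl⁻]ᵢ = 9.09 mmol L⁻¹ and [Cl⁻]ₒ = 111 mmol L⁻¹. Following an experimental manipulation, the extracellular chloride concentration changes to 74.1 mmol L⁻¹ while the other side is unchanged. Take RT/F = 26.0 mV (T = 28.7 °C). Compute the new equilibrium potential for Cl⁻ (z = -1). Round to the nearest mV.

-55 mV

After the shift: [Cl⁻]_out = 74.1, [Cl⁻]_in = 9.09 mmol L⁻¹.
E_new = (26.0/-1)·ln(74.1/9.09) = -26.00 · (2.0982) = -54.55 mV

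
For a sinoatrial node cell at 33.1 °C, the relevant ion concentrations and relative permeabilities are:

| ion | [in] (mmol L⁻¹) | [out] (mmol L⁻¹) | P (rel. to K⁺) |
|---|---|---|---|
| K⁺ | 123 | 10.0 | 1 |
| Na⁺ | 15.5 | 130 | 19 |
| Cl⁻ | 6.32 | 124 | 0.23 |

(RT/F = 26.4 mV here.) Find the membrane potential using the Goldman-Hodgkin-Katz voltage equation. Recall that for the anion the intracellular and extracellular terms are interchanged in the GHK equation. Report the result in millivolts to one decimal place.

Vm = 26.4 · ln[(Σ P·[cation]ₒ + Σ P·[anion]ᵢ) / (Σ P·[cation]ᵢ + Σ P·[anion]ₒ)]
Numerator = 1×10.0 + 19×130 + 0.23×6.32 = 2481
Denominator = 1×123 + 19×15.5 + 0.23×124 = 446
Vm = 26.4 · ln(5.5635) = 26.4 × (1.7162) = 45.31 mV

45.3 mV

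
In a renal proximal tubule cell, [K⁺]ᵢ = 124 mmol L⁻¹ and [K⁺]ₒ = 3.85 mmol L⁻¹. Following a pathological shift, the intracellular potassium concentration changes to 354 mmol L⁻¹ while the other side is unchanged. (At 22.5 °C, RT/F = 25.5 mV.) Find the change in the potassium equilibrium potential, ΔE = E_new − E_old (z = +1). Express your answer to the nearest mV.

E_old = (25.5/1)·ln(3.85/124) = -88.54 mV
E_new = (25.5/1)·ln(3.85/354) = -115.29 mV
ΔE = -115.29 − (-88.54) = -26.75 mV

-27 mV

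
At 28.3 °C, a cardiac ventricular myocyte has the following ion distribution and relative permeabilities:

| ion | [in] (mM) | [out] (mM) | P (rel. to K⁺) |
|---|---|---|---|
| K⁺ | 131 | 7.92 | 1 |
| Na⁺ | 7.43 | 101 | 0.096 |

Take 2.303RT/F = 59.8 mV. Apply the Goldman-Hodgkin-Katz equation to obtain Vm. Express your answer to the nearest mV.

Vm = 59.8 · log₁₀[(Σ P·[cation]ₒ + Σ P·[anion]ᵢ) / (Σ P·[cation]ᵢ + Σ P·[anion]ₒ)]
Numerator = 1×7.92 + 0.096×101 = 17.62
Denominator = 1×131 + 0.096×7.43 = 131.7
Vm = 59.8 · log₁₀(0.13375) = 59.8 × (-0.8737) = -52.25 mV

-52 mV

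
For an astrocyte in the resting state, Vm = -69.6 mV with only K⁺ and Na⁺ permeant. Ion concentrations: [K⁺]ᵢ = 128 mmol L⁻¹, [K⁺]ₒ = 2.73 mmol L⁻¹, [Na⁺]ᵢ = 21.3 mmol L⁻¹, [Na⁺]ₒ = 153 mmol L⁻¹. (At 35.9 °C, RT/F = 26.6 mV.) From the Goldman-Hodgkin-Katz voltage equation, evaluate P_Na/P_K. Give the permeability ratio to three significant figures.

0.0437

Let α = P_Na/P_K. GHK: Vm = 26.6·ln[(Kₒ + α·Naₒ)/(Kᵢ + α·Naᵢ)].
e^(Vm/26.6) = e^(-69.6/26.6) = 0.073055
So 0.073055·(Kᵢ + α·Naᵢ) = Kₒ + α·Naₒ → α = (0.073055·128.0 − 2.73) / (153.0 − 0.073055·21.3)
α = (9.351 − 2.73) / (153.0 − 1.556) = 6.621/151.4 = 0.04372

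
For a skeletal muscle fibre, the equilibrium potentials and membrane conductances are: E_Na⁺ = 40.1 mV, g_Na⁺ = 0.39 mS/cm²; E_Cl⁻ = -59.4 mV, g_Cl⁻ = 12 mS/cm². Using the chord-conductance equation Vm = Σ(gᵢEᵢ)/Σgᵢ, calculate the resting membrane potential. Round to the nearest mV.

Σ gᵢEᵢ = 0.39·(40.1) + 12·(-59.4) = -697.16
Σ gᵢ = 0.39 + 12 = 12.39
Vm = -697.16 / 12.39 = -56.27 mV

-56 mV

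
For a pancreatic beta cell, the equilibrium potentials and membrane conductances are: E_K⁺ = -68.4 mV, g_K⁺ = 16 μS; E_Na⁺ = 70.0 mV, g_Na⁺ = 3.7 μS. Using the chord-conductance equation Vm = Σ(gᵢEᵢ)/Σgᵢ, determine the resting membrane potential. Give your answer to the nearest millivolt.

Σ gᵢEᵢ = 16·(-68.4) + 3.7·(70.0) = -835.40
Σ gᵢ = 16 + 3.7 = 19.7
Vm = -835.40 / 19.7 = -42.41 mV

-42 mV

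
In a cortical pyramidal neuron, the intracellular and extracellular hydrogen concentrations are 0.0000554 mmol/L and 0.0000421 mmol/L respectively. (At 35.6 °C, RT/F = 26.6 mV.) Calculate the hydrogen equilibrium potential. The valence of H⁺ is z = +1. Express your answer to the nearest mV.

-7 mV

E = (26.6/z) · ln([H⁺]_out/[H⁺]_in) with z = +1.
= (26.6/1) · ln(0.0000421/0.0000554) = 26.60 · ln(0.7599)
= 26.60 · (-0.2745) = -7.30 mV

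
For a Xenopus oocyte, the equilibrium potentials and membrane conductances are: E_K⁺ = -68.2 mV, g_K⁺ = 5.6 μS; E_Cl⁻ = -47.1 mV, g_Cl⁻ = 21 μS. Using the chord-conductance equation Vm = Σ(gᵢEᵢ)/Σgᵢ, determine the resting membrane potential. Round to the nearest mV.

-52 mV

Σ gᵢEᵢ = 5.6·(-68.2) + 21·(-47.1) = -1371.02
Σ gᵢ = 5.6 + 21 = 26.6
Vm = -1371.02 / 26.6 = -51.54 mV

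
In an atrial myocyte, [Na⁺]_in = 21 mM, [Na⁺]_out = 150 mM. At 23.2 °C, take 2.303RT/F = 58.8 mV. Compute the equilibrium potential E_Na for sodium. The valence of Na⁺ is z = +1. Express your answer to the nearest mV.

50 mV

E = (58.8/z) · log₁₀([Na⁺]_out/[Na⁺]_in) with z = +1.
= (58.8/1) · log₁₀(150/21) = 58.80 · log₁₀(7.143)
= 58.80 · (0.8539) = 50.21 mV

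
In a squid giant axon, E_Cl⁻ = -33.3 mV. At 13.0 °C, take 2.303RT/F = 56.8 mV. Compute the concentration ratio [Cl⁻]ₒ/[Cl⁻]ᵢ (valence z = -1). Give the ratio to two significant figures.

log₁₀([out]/[in]) = E·z/(56.8) = -33.3 × -1 / 56.8 = 0.5863
[out]/[in] = 10^(0.5863) = 3.857

3.9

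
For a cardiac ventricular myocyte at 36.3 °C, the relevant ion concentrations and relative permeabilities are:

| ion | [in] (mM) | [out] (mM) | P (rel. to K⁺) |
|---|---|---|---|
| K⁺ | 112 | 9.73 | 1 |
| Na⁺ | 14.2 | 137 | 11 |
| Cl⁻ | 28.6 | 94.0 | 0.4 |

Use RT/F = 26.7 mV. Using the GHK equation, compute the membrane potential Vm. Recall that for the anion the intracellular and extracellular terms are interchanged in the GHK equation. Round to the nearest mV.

Vm = 26.7 · ln[(Σ P·[cation]ₒ + Σ P·[anion]ᵢ) / (Σ P·[cation]ᵢ + Σ P·[anion]ₒ)]
Numerator = 1×9.73 + 11×137 + 0.4×28.6 = 1528
Denominator = 1×112 + 11×14.2 + 0.4×94.0 = 305.8
Vm = 26.7 · ln(4.9973) = 26.7 × (1.6089) = 42.96 mV

43 mV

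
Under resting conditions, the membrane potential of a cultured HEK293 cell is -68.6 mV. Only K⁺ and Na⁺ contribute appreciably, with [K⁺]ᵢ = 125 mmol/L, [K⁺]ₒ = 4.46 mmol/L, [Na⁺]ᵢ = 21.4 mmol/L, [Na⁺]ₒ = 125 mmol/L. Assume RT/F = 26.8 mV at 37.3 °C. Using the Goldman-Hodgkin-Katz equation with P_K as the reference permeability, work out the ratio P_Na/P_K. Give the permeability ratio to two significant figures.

0.042

Let α = P_Na/P_K. GHK: Vm = 26.8·ln[(Kₒ + α·Naₒ)/(Kᵢ + α·Naᵢ)].
e^(Vm/26.8) = e^(-68.6/26.8) = 0.077328
So 0.077328·(Kᵢ + α·Naᵢ) = Kₒ + α·Naₒ → α = (0.077328·125.0 − 4.46) / (125.0 − 0.077328·21.4)
α = (9.666 − 4.46) / (125.0 − 1.655) = 5.206/123.3 = 0.04221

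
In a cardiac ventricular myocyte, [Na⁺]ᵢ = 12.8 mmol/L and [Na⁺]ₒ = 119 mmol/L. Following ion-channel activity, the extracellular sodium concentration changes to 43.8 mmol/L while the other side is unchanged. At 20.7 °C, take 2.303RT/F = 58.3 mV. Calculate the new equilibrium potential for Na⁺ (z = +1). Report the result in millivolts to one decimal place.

After the shift: [Na⁺]_out = 43.8, [Na⁺]_in = 12.8 mmol/L.
E_new = (58.3/1)·log₁₀(43.8/12.8) = 58.30 · (0.5343) = 31.15 mV

31.1 mV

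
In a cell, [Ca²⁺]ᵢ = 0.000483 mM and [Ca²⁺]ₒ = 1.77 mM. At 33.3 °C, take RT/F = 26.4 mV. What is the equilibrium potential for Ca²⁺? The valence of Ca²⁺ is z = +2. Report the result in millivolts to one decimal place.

E = (26.4/z) · ln([Ca²⁺]_out/[Ca²⁺]_in) with z = +2.
= (26.4/2) · ln(1.77/0.000483) = 13.20 · ln(3665)
= 13.20 · (8.2065) = 108.33 mV

108.3 mV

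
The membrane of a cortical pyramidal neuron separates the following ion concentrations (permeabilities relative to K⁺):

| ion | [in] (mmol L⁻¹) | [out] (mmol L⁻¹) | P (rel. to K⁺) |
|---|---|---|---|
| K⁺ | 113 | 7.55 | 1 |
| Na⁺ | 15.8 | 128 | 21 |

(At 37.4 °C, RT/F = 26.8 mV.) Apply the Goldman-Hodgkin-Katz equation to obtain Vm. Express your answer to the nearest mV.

48 mV

Vm = 26.8 · ln[(Σ P·[cation]ₒ + Σ P·[anion]ᵢ) / (Σ P·[cation]ᵢ + Σ P·[anion]ₒ)]
Numerator = 1×7.55 + 21×128 = 2696
Denominator = 1×113 + 21×15.8 = 444.8
Vm = 26.8 · ln(6.0601) = 26.8 × (1.8017) = 48.29 mV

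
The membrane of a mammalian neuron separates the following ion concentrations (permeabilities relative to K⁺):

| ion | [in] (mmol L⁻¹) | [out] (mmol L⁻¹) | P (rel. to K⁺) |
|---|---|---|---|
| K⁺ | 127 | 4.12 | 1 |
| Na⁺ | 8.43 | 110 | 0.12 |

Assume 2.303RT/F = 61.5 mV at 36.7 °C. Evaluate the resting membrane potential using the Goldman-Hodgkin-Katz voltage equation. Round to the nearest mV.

-53 mV

Vm = 61.5 · log₁₀[(Σ P·[cation]ₒ + Σ P·[anion]ᵢ) / (Σ P·[cation]ᵢ + Σ P·[anion]ₒ)]
Numerator = 1×4.12 + 0.12×110 = 17.32
Denominator = 1×127 + 0.12×8.43 = 128
Vm = 61.5 · log₁₀(0.1353) = 61.5 × (-0.8687) = -53.43 mV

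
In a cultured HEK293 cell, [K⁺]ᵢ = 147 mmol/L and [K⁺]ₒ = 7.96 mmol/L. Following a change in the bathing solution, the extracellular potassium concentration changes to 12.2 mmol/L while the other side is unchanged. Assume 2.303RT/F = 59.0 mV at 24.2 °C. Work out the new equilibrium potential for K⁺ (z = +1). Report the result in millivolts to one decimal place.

-63.8 mV

After the shift: [K⁺]_out = 12.2, [K⁺]_in = 147 mmol/L.
E_new = (59.0/1)·log₁₀(12.2/147) = 59.00 · (-1.0810) = -63.78 mV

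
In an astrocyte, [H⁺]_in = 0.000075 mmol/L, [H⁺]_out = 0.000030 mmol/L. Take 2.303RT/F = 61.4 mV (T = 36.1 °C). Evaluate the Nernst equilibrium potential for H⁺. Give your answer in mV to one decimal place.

-24.4 mV

E = (61.4/z) · log₁₀([H⁺]_out/[H⁺]_in) with z = +1.
= (61.4/1) · log₁₀(0.000030/0.000075) = 61.40 · log₁₀(0.4)
= 61.40 · (-0.3979) = -24.43 mV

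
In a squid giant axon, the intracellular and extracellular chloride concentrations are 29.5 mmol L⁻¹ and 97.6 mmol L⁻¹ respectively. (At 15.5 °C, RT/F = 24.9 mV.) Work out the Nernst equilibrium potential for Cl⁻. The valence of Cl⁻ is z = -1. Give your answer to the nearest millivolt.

-30 mV

E = (24.9/z) · ln([Cl⁻]_out/[Cl⁻]_in) with z = -1.
For an anion, dividing by z = -1 reverses the sign.
= (24.9/-1) · ln(97.6/29.5) = -24.90 · ln(3.308)
= -24.90 · (1.1965) = -29.79 mV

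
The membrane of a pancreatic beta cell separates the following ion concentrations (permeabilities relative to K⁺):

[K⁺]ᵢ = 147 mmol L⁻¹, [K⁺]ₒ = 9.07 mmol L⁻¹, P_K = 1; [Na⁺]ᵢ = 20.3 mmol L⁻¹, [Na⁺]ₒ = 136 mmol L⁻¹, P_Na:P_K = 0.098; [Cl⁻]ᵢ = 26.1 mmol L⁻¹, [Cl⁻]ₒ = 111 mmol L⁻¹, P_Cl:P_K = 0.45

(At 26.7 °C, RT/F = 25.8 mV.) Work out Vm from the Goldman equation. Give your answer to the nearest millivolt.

-45 mV

Vm = 25.8 · ln[(Σ P·[cation]ₒ + Σ P·[anion]ᵢ) / (Σ P·[cation]ᵢ + Σ P·[anion]ₒ)]
Numerator = 1×9.07 + 0.098×136 + 0.45×26.1 = 34.14
Denominator = 1×147 + 0.098×20.3 + 0.45×111 = 198.9
Vm = 25.8 · ln(0.17163) = 25.8 × (-1.7624) = -45.47 mV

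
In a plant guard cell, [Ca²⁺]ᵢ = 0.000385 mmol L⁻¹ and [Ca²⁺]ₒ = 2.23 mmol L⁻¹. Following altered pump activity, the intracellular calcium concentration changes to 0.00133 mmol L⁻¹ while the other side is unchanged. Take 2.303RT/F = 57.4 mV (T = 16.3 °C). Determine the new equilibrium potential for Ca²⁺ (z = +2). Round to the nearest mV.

After the shift: [Ca²⁺]_out = 2.23, [Ca²⁺]_in = 0.00133 mmol L⁻¹.
E_new = (57.4/2)·log₁₀(2.23/0.00133) = 28.70 · (3.2245) = 92.54 mV

93 mV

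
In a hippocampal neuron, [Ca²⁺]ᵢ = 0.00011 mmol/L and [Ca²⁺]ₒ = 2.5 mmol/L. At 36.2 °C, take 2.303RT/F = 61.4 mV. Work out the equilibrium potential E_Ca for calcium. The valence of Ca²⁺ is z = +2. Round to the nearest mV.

134 mV

E = (61.4/z) · log₁₀([Ca²⁺]_out/[Ca²⁺]_in) with z = +2.
= (61.4/2) · log₁₀(2.5/0.00011) = 30.70 · log₁₀(2.273e+04)
= 30.70 · (4.3565) = 133.75 mV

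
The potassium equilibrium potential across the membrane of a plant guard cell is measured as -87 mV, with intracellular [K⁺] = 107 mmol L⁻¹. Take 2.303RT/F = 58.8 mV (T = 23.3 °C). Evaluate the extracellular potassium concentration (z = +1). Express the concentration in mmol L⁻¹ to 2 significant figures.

Nernst: E = (58.8/1) · log₁₀([out]/[in]), so log₁₀([out]/[in]) = -87.0 × 1 / 58.8 = -1.4796.
[out]/[in] = 10^(-1.4796) = 0.03314.
[out] = 0.03314 × 107 = 3.546 mmol L⁻¹.

3.5 mmol L⁻¹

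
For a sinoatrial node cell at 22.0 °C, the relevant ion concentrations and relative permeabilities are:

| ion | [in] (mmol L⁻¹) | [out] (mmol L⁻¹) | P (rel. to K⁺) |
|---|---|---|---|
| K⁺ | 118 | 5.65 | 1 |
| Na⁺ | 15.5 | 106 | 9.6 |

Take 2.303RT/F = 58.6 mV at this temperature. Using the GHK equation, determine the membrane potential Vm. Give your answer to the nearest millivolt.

Vm = 58.6 · log₁₀[(Σ P·[cation]ₒ + Σ P·[anion]ᵢ) / (Σ P·[cation]ᵢ + Σ P·[anion]ₒ)]
Numerator = 1×5.65 + 9.6×106 = 1023
Denominator = 1×118 + 9.6×15.5 = 266.8
Vm = 58.6 · log₁₀(3.8353) = 58.6 × (0.5838) = 34.21 mV

34 mV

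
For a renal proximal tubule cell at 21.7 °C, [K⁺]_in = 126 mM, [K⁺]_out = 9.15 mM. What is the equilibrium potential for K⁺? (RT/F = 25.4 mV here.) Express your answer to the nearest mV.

-67 mV

E = (25.4/z) · ln([K⁺]_out/[K⁺]_in) with z = +1.
= (25.4/1) · ln(9.15/126) = 25.40 · ln(0.07262)
= 25.40 · (-2.6225) = -66.61 mV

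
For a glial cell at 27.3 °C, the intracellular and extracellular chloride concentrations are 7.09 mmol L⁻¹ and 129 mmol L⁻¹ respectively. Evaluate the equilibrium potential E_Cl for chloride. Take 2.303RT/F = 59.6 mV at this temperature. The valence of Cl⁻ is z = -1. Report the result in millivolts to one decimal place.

E = (59.6/z) · log₁₀([Cl⁻]_out/[Cl⁻]_in) with z = -1.
For an anion, dividing by z = -1 reverses the sign.
= (59.6/-1) · log₁₀(129/7.09) = -59.60 · log₁₀(18.19)
= -59.60 · (1.2599) = -75.09 mV

-75.1 mV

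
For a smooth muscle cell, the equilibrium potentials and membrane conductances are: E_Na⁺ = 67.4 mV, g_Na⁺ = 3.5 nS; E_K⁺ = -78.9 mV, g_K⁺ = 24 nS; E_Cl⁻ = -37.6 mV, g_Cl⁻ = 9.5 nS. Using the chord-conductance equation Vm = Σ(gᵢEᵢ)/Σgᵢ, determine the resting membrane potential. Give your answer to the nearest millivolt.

-54 mV

Σ gᵢEᵢ = 3.5·(67.4) + 24·(-78.9) + 9.5·(-37.6) = -2014.90
Σ gᵢ = 3.5 + 24 + 9.5 = 37
Vm = -2014.90 / 37 = -54.46 mV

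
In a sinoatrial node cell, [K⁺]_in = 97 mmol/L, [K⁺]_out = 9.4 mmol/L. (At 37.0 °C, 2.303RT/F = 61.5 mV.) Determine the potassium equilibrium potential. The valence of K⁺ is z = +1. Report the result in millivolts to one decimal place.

-62.3 mV

E = (61.5/z) · log₁₀([K⁺]_out/[K⁺]_in) with z = +1.
= (61.5/1) · log₁₀(9.4/97) = 61.50 · log₁₀(0.09691)
= 61.50 · (-1.0136) = -62.34 mV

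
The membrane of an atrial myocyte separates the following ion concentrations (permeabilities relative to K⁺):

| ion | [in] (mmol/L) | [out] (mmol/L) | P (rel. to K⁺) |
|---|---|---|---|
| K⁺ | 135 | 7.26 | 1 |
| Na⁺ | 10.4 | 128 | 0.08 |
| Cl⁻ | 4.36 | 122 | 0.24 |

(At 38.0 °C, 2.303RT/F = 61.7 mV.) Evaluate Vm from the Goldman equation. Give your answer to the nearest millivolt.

Vm = 61.7 · log₁₀[(Σ P·[cation]ₒ + Σ P·[anion]ᵢ) / (Σ P·[cation]ᵢ + Σ P·[anion]ₒ)]
Numerator = 1×7.26 + 0.08×128 + 0.24×4.36 = 18.55
Denominator = 1×135 + 0.08×10.4 + 0.24×122 = 165.1
Vm = 61.7 · log₁₀(0.11233) = 61.7 × (-0.9495) = -58.59 mV

-59 mV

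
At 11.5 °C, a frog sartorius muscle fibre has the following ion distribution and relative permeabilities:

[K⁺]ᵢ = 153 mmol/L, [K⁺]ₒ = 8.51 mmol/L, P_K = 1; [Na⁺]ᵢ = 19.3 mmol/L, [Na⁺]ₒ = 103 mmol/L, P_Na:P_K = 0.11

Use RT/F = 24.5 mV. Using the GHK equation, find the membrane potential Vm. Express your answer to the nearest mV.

Vm = 24.5 · ln[(Σ P·[cation]ₒ + Σ P·[anion]ᵢ) / (Σ P·[cation]ᵢ + Σ P·[anion]ₒ)]
Numerator = 1×8.51 + 0.11×103 = 19.84
Denominator = 1×153 + 0.11×19.3 = 155.1
Vm = 24.5 · ln(0.1279) = 24.5 × (-2.0565) = -50.38 mV

-50 mV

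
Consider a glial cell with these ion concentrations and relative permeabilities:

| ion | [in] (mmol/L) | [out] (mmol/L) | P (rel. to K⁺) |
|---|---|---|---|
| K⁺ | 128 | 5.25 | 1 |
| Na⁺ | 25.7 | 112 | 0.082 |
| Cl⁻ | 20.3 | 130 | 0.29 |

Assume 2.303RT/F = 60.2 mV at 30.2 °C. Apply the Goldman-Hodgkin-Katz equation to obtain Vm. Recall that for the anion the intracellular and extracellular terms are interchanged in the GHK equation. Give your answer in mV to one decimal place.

Vm = 60.2 · log₁₀[(Σ P·[cation]ₒ + Σ P·[anion]ᵢ) / (Σ P·[cation]ᵢ + Σ P·[anion]ₒ)]
Numerator = 1×5.25 + 0.082×112 + 0.29×20.3 = 20.32
Denominator = 1×128 + 0.082×25.7 + 0.29×130 = 167.8
Vm = 60.2 · log₁₀(0.1211) = 60.2 × (-0.9169) = -55.20 mV

-55.2 mV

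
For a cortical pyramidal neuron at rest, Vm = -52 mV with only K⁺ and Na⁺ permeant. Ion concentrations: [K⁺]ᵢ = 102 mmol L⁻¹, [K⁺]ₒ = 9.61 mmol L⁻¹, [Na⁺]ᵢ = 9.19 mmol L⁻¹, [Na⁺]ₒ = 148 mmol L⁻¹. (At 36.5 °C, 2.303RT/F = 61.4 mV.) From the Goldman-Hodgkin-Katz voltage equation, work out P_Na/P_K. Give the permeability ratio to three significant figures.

Let α = P_Na/P_K. GHK: Vm = 61.4·log₁₀[(Kₒ + α·Naₒ)/(Kᵢ + α·Naᵢ)].
10^(Vm/61.4) = 10^(-52.0/61.4) = 0.14226
So 0.14226·(Kᵢ + α·Naᵢ) = Kₒ + α·Naₒ → α = (0.14226·102.0 − 9.61) / (148.0 − 0.14226·9.19)
α = (14.51 − 9.61) / (148.0 − 1.307) = 4.901/146.7 = 0.03341

0.0334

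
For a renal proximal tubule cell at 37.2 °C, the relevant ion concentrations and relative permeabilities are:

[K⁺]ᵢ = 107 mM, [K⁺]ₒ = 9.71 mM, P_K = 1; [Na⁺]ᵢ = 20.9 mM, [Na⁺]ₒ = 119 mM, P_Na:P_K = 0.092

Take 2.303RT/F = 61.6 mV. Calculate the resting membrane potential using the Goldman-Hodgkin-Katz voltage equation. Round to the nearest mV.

Vm = 61.6 · log₁₀[(Σ P·[cation]ₒ + Σ P·[anion]ᵢ) / (Σ P·[cation]ᵢ + Σ P·[anion]ₒ)]
Numerator = 1×9.71 + 0.092×119 = 20.66
Denominator = 1×107 + 0.092×20.9 = 108.9
Vm = 61.6 · log₁₀(0.18966) = 61.6 × (-0.7220) = -44.48 mV

-44 mV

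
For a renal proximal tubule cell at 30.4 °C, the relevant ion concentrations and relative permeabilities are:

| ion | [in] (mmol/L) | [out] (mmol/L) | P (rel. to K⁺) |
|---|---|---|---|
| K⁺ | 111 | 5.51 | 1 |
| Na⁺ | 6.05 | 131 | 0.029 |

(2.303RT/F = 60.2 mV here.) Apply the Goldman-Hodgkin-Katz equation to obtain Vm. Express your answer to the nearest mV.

-65 mV

Vm = 60.2 · log₁₀[(Σ P·[cation]ₒ + Σ P·[anion]ᵢ) / (Σ P·[cation]ᵢ + Σ P·[anion]ₒ)]
Numerator = 1×5.51 + 0.029×131 = 9.309
Denominator = 1×111 + 0.029×6.05 = 111.2
Vm = 60.2 · log₁₀(0.083733) = 60.2 × (-1.0771) = -64.84 mV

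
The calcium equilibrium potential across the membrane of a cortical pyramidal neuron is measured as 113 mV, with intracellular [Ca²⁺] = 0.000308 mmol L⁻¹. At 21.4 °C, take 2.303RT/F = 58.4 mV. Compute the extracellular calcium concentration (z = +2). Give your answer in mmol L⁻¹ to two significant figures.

2.3 mmol L⁻¹

Nernst: E = (58.4/2) · log₁₀([out]/[in]), so log₁₀([out]/[in]) = 113.0 × 2 / 58.4 = 3.8699.
[out]/[in] = 10^(3.8699) = 7411.
[out] = 7411 × 0.000308 = 2.283 mmol L⁻¹.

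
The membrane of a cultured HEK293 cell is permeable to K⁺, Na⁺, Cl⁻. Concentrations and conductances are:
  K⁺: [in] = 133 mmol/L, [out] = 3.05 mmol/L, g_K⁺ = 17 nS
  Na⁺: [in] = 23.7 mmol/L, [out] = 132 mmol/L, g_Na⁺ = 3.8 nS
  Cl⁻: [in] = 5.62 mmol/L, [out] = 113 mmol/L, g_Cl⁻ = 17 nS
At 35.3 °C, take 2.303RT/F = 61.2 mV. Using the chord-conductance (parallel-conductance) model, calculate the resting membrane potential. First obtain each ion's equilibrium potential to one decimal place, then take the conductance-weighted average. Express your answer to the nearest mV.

-76 mV

E_K⁺ = (61.2/1)·log₁₀(3.05/133) = -100.3 mV
E_Na⁺ = (61.2/1)·log₁₀(132/23.7) = 45.6 mV
E_Cl⁻ = (61.2/-1)·log₁₀(113/5.62) = -79.8 mV
Vm = (Σ gᵢEᵢ)/(Σ gᵢ) = (17·-100.3 + 3.8·45.6 + 17·-79.8) / (17 + 3.8 + 17)
= -2888.42 / 37.8 = -76.41 mV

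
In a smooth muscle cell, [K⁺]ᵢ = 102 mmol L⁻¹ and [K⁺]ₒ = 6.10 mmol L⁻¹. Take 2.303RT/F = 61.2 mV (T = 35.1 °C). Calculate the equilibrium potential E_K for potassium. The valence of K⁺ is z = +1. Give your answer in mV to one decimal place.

-74.9 mV

E = (61.2/z) · log₁₀([K⁺]_out/[K⁺]_in) with z = +1.
= (61.2/1) · log₁₀(6.10/102) = 61.20 · log₁₀(0.0598)
= 61.20 · (-1.2233) = -74.86 mV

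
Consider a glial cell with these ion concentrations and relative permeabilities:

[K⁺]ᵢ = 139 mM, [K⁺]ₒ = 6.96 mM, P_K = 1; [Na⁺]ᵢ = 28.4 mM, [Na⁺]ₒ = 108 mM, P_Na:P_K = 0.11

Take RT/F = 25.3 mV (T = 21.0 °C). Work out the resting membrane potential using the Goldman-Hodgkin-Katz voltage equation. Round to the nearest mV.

-51 mV

Vm = 25.3 · ln[(Σ P·[cation]ₒ + Σ P·[anion]ᵢ) / (Σ P·[cation]ᵢ + Σ P·[anion]ₒ)]
Numerator = 1×6.96 + 0.11×108 = 18.84
Denominator = 1×139 + 0.11×28.4 = 142.1
Vm = 25.3 · ln(0.13256) = 25.3 × (-2.0207) = -51.12 mV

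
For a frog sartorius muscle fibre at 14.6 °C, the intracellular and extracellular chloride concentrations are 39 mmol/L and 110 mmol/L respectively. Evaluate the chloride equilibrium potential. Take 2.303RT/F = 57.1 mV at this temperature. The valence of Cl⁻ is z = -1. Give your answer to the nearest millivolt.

-26 mV

E = (57.1/z) · log₁₀([Cl⁻]_out/[Cl⁻]_in) with z = -1.
For an anion, dividing by z = -1 reverses the sign.
= (57.1/-1) · log₁₀(110/39) = -57.10 · log₁₀(2.821)
= -57.10 · (0.4503) = -25.71 mV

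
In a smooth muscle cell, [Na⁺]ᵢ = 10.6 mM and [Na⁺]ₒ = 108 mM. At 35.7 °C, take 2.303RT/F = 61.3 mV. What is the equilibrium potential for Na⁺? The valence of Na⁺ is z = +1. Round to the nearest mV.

62 mV

E = (61.3/z) · log₁₀([Na⁺]_out/[Na⁺]_in) with z = +1.
= (61.3/1) · log₁₀(108/10.6) = 61.30 · log₁₀(10.19)
= 61.30 · (1.0081) = 61.80 mV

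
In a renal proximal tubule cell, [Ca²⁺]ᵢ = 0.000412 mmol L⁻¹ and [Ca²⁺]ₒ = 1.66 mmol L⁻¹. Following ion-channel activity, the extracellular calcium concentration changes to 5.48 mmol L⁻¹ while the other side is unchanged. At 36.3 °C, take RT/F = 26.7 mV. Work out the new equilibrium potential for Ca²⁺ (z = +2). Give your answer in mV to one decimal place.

126.8 mV

After the shift: [Ca²⁺]_out = 5.48, [Ca²⁺]_in = 0.000412 mmol L⁻¹.
E_new = (26.7/2)·ln(5.48/0.000412) = 13.35 · (9.4956) = 126.77 mV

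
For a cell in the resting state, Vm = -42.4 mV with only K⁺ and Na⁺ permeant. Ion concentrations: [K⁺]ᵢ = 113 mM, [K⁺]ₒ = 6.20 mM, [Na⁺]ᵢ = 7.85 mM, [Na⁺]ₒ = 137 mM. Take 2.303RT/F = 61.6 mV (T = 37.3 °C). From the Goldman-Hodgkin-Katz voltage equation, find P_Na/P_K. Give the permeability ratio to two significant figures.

0.13

Let α = P_Na/P_K. GHK: Vm = 61.6·log₁₀[(Kₒ + α·Naₒ)/(Kᵢ + α·Naᵢ)].
10^(Vm/61.6) = 10^(-42.4/61.6) = 0.20497
So 0.20497·(Kᵢ + α·Naᵢ) = Kₒ + α·Naₒ → α = (0.20497·113.0 − 6.2) / (137.0 − 0.20497·7.85)
α = (23.16 − 6.2) / (137.0 − 1.609) = 16.96/135.4 = 0.1253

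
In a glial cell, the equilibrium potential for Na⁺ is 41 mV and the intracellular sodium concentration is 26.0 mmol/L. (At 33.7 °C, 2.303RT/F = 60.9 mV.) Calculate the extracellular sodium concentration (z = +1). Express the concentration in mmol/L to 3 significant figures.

123 mmol/L

Nernst: E = (60.9/1) · log₁₀([out]/[in]), so log₁₀([out]/[in]) = 41.0 × 1 / 60.9 = 0.6732.
[out]/[in] = 10^(0.6732) = 4.712.
[out] = 4.712 × 26.0 = 122.5 mmol/L.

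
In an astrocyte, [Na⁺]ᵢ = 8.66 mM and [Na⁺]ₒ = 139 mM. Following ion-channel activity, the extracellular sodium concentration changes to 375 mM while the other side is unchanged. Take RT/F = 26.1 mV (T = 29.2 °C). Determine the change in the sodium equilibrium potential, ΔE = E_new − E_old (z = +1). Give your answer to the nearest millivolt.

E_old = (26.1/1)·ln(139/8.66) = 72.45 mV
E_new = (26.1/1)·ln(375/8.66) = 98.35 mV
ΔE = 98.35 − (72.45) = 25.90 mV

26 mV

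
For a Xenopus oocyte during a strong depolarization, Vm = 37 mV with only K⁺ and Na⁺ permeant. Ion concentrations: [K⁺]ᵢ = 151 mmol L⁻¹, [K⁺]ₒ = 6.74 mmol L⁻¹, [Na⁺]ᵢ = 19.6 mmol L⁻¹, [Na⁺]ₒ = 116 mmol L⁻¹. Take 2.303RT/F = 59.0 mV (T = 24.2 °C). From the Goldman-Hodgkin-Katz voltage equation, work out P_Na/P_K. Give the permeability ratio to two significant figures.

Let α = P_Na/P_K. GHK: Vm = 59.0·log₁₀[(Kₒ + α·Naₒ)/(Kᵢ + α·Naᵢ)].
10^(Vm/59.0) = 10^(37.0/59.0) = 4.2376
So 4.2376·(Kᵢ + α·Naᵢ) = Kₒ + α·Naₒ → α = (4.2376·151.0 − 6.74) / (116.0 − 4.2376·19.6)
α = (639.9 − 6.74) / (116.0 − 83.06) = 633.1/32.94 = 19.22

19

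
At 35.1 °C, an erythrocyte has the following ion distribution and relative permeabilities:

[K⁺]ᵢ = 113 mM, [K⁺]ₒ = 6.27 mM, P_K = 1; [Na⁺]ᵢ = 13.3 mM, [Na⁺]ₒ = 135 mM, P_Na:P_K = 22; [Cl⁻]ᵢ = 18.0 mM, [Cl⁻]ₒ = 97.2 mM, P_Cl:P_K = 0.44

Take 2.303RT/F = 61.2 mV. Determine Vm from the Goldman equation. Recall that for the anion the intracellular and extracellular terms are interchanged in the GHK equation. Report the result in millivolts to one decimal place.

50.4 mV

Vm = 61.2 · log₁₀[(Σ P·[cation]ₒ + Σ P·[anion]ᵢ) / (Σ P·[cation]ᵢ + Σ P·[anion]ₒ)]
Numerator = 1×6.27 + 22×135 + 0.44×18.0 = 2984
Denominator = 1×113 + 22×13.3 + 0.44×97.2 = 448.4
Vm = 61.2 · log₁₀(6.6557) = 61.2 × (0.8232) = 50.38 mV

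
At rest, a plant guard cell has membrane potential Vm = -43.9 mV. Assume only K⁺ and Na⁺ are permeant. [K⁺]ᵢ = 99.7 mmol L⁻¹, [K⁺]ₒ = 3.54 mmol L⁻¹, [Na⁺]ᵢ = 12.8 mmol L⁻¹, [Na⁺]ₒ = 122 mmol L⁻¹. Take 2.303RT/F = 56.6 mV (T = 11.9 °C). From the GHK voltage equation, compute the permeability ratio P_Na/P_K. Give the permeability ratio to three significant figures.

Let α = P_Na/P_K. GHK: Vm = 56.6·log₁₀[(Kₒ + α·Naₒ)/(Kᵢ + α·Naᵢ)].
10^(Vm/56.6) = 10^(-43.9/56.6) = 0.16764
So 0.16764·(Kᵢ + α·Naᵢ) = Kₒ + α·Naₒ → α = (0.16764·99.7 − 3.54) / (122.0 − 0.16764·12.8)
α = (16.71 − 3.54) / (122.0 − 2.146) = 13.17/119.9 = 0.1099

0.110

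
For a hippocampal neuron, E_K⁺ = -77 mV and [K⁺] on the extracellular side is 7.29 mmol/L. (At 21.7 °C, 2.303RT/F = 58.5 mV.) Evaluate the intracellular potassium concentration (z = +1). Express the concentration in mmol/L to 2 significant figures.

Nernst: E = (58.5/1) · log₁₀([out]/[in]), so log₁₀([out]/[in]) = -77.0 × 1 / 58.5 = -1.3162.
[out]/[in] = 10^(-1.3162) = 0.04828.
[in] = 7.29 / 0.04828 = 151 mmol/L.

150 mmol/L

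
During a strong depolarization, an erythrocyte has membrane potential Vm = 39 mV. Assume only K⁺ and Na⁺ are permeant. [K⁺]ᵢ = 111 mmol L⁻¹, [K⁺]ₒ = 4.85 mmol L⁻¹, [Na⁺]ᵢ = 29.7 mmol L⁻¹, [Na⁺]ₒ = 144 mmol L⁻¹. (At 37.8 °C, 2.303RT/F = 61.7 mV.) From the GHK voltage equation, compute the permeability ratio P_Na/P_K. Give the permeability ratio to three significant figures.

28.2

Let α = P_Na/P_K. GHK: Vm = 61.7·log₁₀[(Kₒ + α·Naₒ)/(Kᵢ + α·Naᵢ)].
10^(Vm/61.7) = 10^(39.0/61.7) = 4.2864
So 4.2864·(Kᵢ + α·Naᵢ) = Kₒ + α·Naₒ → α = (4.2864·111.0 − 4.85) / (144.0 − 4.2864·29.7)
α = (475.8 − 4.85) / (144.0 − 127.3) = 470.9/16.69 = 28.21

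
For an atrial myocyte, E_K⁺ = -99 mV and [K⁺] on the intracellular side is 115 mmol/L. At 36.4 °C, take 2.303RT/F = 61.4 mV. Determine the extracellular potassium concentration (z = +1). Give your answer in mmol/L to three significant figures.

2.81 mmol/L

Nernst: E = (61.4/1) · log₁₀([out]/[in]), so log₁₀([out]/[in]) = -99.0 × 1 / 61.4 = -1.6124.
[out]/[in] = 10^(-1.6124) = 0.02441.
[out] = 0.02441 × 115 = 2.808 mmol/L.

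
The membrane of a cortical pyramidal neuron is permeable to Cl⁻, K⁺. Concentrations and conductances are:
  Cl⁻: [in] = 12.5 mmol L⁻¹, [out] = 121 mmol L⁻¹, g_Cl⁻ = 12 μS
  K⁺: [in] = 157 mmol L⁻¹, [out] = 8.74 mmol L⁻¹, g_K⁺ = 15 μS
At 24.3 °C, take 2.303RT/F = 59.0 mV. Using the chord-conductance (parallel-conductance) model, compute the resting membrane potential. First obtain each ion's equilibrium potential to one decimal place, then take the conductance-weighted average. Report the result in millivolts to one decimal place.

-67.0 mV

E_Cl⁻ = (59.0/-1)·log₁₀(121/12.5) = -58.2 mV
E_K⁺ = (59.0/1)·log₁₀(8.74/157) = -74.0 mV
Vm = (Σ gᵢEᵢ)/(Σ gᵢ) = (12·-58.2 + 15·-74.0) / (12 + 15)
= -1808.40 / 27 = -66.98 mV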